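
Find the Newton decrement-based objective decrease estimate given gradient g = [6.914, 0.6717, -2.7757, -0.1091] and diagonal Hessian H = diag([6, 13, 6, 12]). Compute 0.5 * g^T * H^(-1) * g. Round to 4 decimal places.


Step 1: H is diagonal, so H^(-1) * g = [1.1523, 0.0517, -0.4626, -0.0091].
Step 2: g^T H^(-1) g = sum_i g_i^2 / H_ii
  = (6.914)^2/6 + (0.6717)^2/13 + (-2.7757)^2/6 + (-0.1091)^2/12
  = 7.9672 + 0.0347 + 1.2841 + 0.001 = 9.287
Step 3: Objective decrease = 0.5 * g^T H^(-1) g = 4.6435


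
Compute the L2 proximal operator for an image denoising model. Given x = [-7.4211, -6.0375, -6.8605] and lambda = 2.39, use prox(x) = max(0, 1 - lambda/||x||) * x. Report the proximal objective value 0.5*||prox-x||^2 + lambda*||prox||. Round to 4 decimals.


Step 1: Compute ||x||.
||x|| = 11.7725
Step 2: Compute scaling factor.
scale = max(0, 1 - 2.39/11.7725) = 0.797
Step 3: prox(x) = [-5.9145, -4.8118, -5.4677]
||prox(x)|| = 9.3825
Step 4: Proximal objective.
0.5*||prox-x||^2 = 2.8561
lambda*||prox|| = 22.4242
Total = 25.2801


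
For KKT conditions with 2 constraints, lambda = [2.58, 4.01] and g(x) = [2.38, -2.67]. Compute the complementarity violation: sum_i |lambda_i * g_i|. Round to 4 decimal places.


KKT complementary slackness check:
lambda_1 * g_1 = 2.58 * 2.38 = 6.1404
lambda_2 * g_2 = 4.01 * -2.67 = -10.7067
Total violation = 6.1404 + 10.7067 = 16.8471


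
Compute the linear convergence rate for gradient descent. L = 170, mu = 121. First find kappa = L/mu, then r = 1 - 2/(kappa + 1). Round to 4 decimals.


Step 1: Compute the condition number.
kappa = L/mu = 170/121 = 1.405
Step 2: Compute the convergence rate.
r = 1 - 2/(kappa + 1) = 1 - 2*mu/(L + mu) = (L - mu)/(L + mu) = 49/291 = 0.1684


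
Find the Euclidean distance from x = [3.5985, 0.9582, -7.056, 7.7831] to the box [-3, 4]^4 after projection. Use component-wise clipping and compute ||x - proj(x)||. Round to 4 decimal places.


Project each component onto [-3, 4].
clip(3.5985) = 3.5985, clip(0.9582) = 0.9582, clip(-7.056) = -3.0, clip(7.7831) = 4.0
Projection = [3.5985, 0.9582, -3.0, 4.0]
Squared diffs: [0.0, 0.0, 16.4511, 14.3118]
Distance = sqrt(30.7629) = 5.5464


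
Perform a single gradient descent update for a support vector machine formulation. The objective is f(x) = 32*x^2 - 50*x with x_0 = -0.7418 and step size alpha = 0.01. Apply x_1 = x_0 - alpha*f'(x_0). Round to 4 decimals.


We compute the gradient at x_0 and apply the update.
f'(x) = 64*x - 50
f'(-0.7418) = 64*-0.7418 - 50 = -97.4752
x_1 = -0.7418 - 0.01*-97.4752 = 0.233


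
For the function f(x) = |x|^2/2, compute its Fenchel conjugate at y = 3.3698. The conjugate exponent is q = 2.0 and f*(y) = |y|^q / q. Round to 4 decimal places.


The conjugate exponent q satisfies 1/p + 1/q = 1.
p = 2, so q = 2/(2 - 1) = 2.0
|y|^q = 3.3698^2.0 = 11.3556
f*(3.3698) = 11.3556 / 2.0 = 5.6778


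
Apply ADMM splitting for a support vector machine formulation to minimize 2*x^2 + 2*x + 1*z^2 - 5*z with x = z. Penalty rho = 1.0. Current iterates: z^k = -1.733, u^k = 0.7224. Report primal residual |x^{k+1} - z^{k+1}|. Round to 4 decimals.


ADMM iteration with rho = 1.0, z^k = -1.733, u^k = 0.7224
Step 1: x-update.
Minimize 2*x^2 + 2*x + (1.0/2)*(x + 1.733 + 0.7224)^2
FOC: (2*2 + 1.0)*x = -2 + 1.0*(-1.733 - 0.7224)
x^{k+1} = -0.8911
Step 2: z-update.
Minimize 1*z^2 - 5*z + (1.0/2)*(-0.8911 - z + 0.7224)^2
FOC: (2*1 + 1.0)*z = 5 + 1.0*(-0.8911 + 0.7224)
z^{k+1} = 1.6104
Step 3: u-update.
u^{k+1} = 0.7224 - 0.8911 - 1.6104 = -1.7791
Step 4: Primal residual = |-0.8911 - 1.6104| = 2.5015


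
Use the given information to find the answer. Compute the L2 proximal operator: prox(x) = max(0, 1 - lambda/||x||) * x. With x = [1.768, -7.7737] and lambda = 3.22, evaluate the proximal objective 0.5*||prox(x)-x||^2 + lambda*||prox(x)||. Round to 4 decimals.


Step 1: Compute ||x||.
||x|| = 7.9722
Step 2: Compute scaling factor.
scale = max(0, 1 - 3.22/7.9722) = 0.5961
Step 3: prox(x) = [1.0539, -4.6339]
||prox(x)|| = 4.7522
Step 4: Proximal objective.
0.5*||prox-x||^2 = 5.1842
lambda*||prox|| = 15.3021
Total = 20.4863


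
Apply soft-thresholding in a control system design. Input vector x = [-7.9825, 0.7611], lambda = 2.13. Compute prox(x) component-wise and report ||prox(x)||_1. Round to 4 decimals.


Soft-thresholding with lambda = 2.13:
prox(-7.9825) = sign(-7.9825)*max(|-7.9825| - 2.13, 0) = -5.8525
prox(0.7611) = sign(0.7611)*max(|0.7611| - 2.13, 0) = 0.0
prox(x) = [-5.8525, 0.0]
||prox(x)||_1 = 5.8525 + 0.0 = 5.8525


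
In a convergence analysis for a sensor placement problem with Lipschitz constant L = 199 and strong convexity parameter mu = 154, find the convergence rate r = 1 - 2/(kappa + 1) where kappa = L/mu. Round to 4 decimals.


Step 1: Compute the condition number.
kappa = L/mu = 199/154 = 1.2922
Step 2: Compute the convergence rate.
r = 1 - 2/(kappa + 1) = 1 - 2*mu/(L + mu) = (L - mu)/(L + mu) = 45/353 = 0.1275


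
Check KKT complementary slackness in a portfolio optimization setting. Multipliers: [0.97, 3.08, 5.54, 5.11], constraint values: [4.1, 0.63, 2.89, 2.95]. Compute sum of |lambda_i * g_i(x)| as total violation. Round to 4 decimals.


KKT complementary slackness check:
lambda_1 * g_1 = 0.97 * 4.1 = 3.977
lambda_2 * g_2 = 3.08 * 0.63 = 1.9404
lambda_3 * g_3 = 5.54 * 2.89 = 16.0106
lambda_4 * g_4 = 5.11 * 2.95 = 15.0745
Total violation = 3.977 + 1.9404 + 16.0106 + 15.0745 = 37.0025


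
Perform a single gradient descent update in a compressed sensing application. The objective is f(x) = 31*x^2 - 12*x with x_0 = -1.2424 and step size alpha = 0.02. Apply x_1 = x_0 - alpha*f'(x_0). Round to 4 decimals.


We compute the gradient at x_0 and apply the update.
f'(x) = 62*x - 12
f'(-1.2424) = 62*-1.2424 - 12 = -89.0288
x_1 = -1.2424 - 0.02*-89.0288 = 0.5382


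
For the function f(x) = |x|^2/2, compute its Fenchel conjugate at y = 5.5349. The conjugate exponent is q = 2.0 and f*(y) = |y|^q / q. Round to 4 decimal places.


The conjugate exponent q satisfies 1/p + 1/q = 1.
p = 2, so q = 2/(2 - 1) = 2.0
|y|^q = 5.5349^2.0 = 30.6351
f*(5.5349) = 30.6351 / 2.0 = 15.3176


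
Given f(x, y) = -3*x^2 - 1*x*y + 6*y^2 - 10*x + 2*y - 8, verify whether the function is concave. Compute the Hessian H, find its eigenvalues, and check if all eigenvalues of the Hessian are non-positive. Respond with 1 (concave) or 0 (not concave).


The Hessian of f(x,y) = -3*x^2 - 1*x*y + 6*y^2 - 10*x + 2*y - 8 is:
H = [[-6, -1], [-1, 12]]
Trace = -6 + 12 = 6
Determinant = -6*12 - (-1)^2 = -73
Discriminant = (6)^2 - 4*-73 = 328.0
Eigenvalues: lambda_1 = -6.0554, lambda_2 = 12.0554
The function is not concave.

0


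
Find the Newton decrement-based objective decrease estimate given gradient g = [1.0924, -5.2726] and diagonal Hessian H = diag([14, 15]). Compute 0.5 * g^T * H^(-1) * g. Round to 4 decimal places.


Step 1: H is diagonal, so H^(-1) * g = [0.078, -0.3515].
Step 2: g^T H^(-1) g = sum_i g_i^2 / H_ii
  = (1.0924)^2/14 + (-5.2726)^2/15
  = 0.0852 + 1.8534 = 1.9386
Step 3: Objective decrease = 0.5 * g^T H^(-1) g = 0.9693


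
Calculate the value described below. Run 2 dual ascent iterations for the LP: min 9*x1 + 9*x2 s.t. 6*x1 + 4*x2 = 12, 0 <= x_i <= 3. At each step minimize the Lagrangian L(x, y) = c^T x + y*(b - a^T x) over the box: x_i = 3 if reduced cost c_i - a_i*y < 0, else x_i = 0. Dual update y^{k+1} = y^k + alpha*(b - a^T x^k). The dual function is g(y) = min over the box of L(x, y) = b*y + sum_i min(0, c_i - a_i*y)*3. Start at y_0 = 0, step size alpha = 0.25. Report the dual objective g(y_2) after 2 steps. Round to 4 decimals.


Dual ascent for LP: min 9*x1 + 9*x2, 6*x1 + 4*x2 = 12, 0 <= x_i <= 3
Step 1: y^k = 0.0, reduced costs: (9.0, 9.0)
  x^k = (0.0, 0.0), subgradient = b - a^T x = 12.0
  y^{k+1} = 0.0 + 0.25*12.0 = 3.0
Step 2: y^k = 3.0, reduced costs: (-9.0, -3.0)
  x^k = (3.0, 3.0), subgradient = b - a^T x = -18.0
  y^{k+1} = 3.0 + 0.25*-18.0 = -1.5
Dual objective at y_2 = -1.5: reduced costs (18.0, 15.0), box minimizer x = (0.0, 0.0)
g(y_2) = b*y + (c1 - a1*y)*x1 + (c2 - a2*y)*x2 = 12*(-1.5) + 18.0*0.0 + 15.0*0.0 = -18.0 + 0.0 + 0.0 = -18.0


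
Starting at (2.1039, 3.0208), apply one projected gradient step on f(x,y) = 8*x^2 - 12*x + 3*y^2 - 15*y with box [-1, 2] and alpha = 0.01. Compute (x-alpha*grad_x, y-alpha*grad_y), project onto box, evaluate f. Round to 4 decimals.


Step 1: Compute gradient at (2.1039, 3.0208).
grad_x = 2*8*2.1039 - 12 = 21.6624
grad_y = 2*3*3.0208 - 15 = 3.1248
Step 2: Gradient step.
x_raw = 2.1039 - 0.01*21.6624 = 1.8873
y_raw = 3.0208 - 0.01*3.1248 = 2.9896
Step 3: Project onto [-1, 2].
x_proj = clip(1.8873) = 1.8873
y_proj = clip(2.9896) = 2.0
Step 4: Evaluate f.
f(1.8873, 2.0) = -12.1528


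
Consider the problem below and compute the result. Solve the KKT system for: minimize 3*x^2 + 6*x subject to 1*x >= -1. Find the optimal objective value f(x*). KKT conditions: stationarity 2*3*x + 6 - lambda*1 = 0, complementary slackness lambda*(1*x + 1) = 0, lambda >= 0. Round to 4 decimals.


Step 1: Try lambda = 0 (constraint inactive).
Stationarity: 2*3*x + 6 = 0
x* = -6/(2*3) = -1.0
Check constraint: 1*-1.0 = -1.0 >= -1 -- satisfied.
Step 2: Compute optimal value.
f(x*) = 3*(-1.0)^2 + 6*(-1.0) = -3.0


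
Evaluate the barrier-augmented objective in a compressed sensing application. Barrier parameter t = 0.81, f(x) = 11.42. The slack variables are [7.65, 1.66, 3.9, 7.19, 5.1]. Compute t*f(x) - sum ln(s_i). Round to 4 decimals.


Step 1: Compute log-barrier.
ln values: [2.0347, 0.5068, 1.361, 1.9727, 1.6292]
phi = -(2.0347 + 0.5068 + 1.361 + 1.9727 + 1.6292) = -7.5044
Step 2: Compute augmented objective.
t*f(x) = 0.81*11.42 = 9.2502
Total = 9.2502 - 7.5044 = 1.7458


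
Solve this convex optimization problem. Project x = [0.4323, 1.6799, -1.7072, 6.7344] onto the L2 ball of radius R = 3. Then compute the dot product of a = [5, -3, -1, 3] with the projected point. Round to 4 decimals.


Step 1: Compute ||x|| (intermediates to 6 decimals).
||x|| = sqrt(0.4323^2 + 1.6799^2 + (-1.7072)^2 + 6.7344^2) = 7.1607
Step 2: Project.
Since ||x|| > R, scale = R/||x|| = 3/7.1607 = 0.418953, proj(x) = scale * x
proj(x) = [0.181113, 0.703799, -0.715237, 2.821397]
Step 3: Dot product.
a^T * proj(x) = 5*0.181113 - 3*0.703799 - 1*(-0.715237) + 3*2.821397 = 7.9736


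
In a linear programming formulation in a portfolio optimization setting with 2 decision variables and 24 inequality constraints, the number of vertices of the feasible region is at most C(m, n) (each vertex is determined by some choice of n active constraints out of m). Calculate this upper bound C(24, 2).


Each vertex corresponds to some choice of n active constraints out of m, so the number of vertices is at most C(m, n) = m! / (n!(m-n)!).
m = 24, n = 2
Numerator: 24 * 23
Denominator: 2! = 2
C(24, 2) = 276


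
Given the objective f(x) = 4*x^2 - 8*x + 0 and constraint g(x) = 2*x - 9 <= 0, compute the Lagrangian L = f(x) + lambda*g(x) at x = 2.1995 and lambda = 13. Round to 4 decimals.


Step 1: Evaluate f(x).
f(2.1995) = 4*2.1995^2 - 8*2.1995 + 0 = 1.7552
Step 2: Evaluate g(x).
g(2.1995) = 2*2.1995 - 9 = -4.601
Step 3: Compute Lagrangian.
L = 1.7552 + 13*-4.601 = -58.0578


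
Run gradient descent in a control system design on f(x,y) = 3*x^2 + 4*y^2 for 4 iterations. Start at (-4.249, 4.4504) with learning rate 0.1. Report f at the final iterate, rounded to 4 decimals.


Gradient descent on f(x,y) = 3*x^2 + 4*y^2.
Starting point: (-4.249, 4.4504), alpha = 0.1
Step 1: grad_x = 2*3*-4.249 = -25.494, grad_y = 2*4*4.4504 = 35.6032
  x_1 = -4.249 - 0.1*-25.494 = -1.6996
  y_1 = 4.4504 - 0.1*35.6032 = 0.8901
Step 2: grad_x = 2*3*-1.6996 = -10.1976, grad_y = 2*4*0.8901 = 7.1206
  x_2 = -1.6996 - 0.1*-10.1976 = -0.6798
  y_2 = 0.8901 - 0.1*7.1206 = 0.178
Step 3: grad_x = 2*3*-0.6798 = -4.079, grad_y = 2*4*0.178 = 1.4241
  x_3 = -0.6798 - 0.1*-4.079 = -0.2719
  y_3 = 0.178 - 0.1*1.4241 = 0.0356
Step 4: grad_x = 2*3*-0.2719 = -1.6316, grad_y = 2*4*0.0356 = 0.2848
  x_4 = -0.2719 - 0.1*-1.6316 = -0.1088
  y_4 = 0.0356 - 0.1*0.2848 = 0.0071
f(-0.1088, 0.0071) = 3*(-0.1088)^2 + 4*0.0071^2 = 0.0357


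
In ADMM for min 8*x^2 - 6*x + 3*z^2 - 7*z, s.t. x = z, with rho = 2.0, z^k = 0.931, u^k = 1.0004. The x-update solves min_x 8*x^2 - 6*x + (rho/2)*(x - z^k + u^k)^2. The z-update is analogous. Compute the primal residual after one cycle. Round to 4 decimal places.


ADMM iteration with rho = 2.0, z^k = 0.931, u^k = 1.0004
Step 1: x-update.
Minimize 8*x^2 - 6*x + (2.0/2)*(x - 0.931 + 1.0004)^2
FOC: (2*8 + 2.0)*x = 6 + 2.0*(0.931 - 1.0004)
x^{k+1} = 0.3256
Step 2: z-update.
Minimize 3*z^2 - 7*z + (2.0/2)*(0.3256 - z + 1.0004)^2
FOC: (2*3 + 2.0)*z = 7 + 2.0*(0.3256 + 1.0004)
z^{k+1} = 1.2065
Step 3: u-update.
u^{k+1} = 1.0004 + 0.3256 - 1.2065 = 0.1195
Step 4: Primal residual = |0.3256 - 1.2065| = 0.8809


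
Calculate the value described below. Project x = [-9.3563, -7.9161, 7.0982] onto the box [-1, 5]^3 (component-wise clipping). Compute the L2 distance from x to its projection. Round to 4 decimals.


Project each component onto [-1, 5].
clip(-9.3563) = -1.0, clip(-7.9161) = -1.0, clip(7.0982) = 5.0
Projection = [-1.0, -1.0, 5.0]
Squared diffs: [69.8277, 47.8324, 4.4024]
Distance = sqrt(122.0625) = 11.0482


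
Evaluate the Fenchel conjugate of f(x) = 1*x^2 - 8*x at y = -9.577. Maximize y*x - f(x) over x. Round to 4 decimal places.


f*(y) = sup_x {y*x - a*x^2 - b*x} = sup_x {(y-b)*x - a*x^2}
FOC: (y - b) - 2a*x = 0 => x* = (y - b)/(2a)
x* = (-9.577 + 8)/(2*1) = -0.7885
f*(-9.577) = (y-b)^2/(4a) = (-9.577 + 8)^2/(4*1)
= 2.4869/4 = 0.6217


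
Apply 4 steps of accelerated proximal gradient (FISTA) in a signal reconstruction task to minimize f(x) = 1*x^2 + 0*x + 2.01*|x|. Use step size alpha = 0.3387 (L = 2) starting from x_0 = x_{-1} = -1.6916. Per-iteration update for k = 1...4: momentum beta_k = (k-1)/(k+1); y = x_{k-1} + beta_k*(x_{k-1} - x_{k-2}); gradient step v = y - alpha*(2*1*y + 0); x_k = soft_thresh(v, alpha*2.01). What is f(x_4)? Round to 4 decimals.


FISTA on f(x) = 1*x^2 + 0*x + 2.01*|x|
L = 2, alpha = 0.3387
Iteration 1: beta = 0.0, y = -1.6916 + 0.0*(-1.6916 + 1.6916) = -1.6916
  grad(y) = -3.3832, v = y - alpha*grad = -0.5457
  prox(v) = soft_thresh(-0.5457, 0.6808) = 0.0
Iteration 2: beta = 0.3333, y = 0.0 + 0.3333*(0.0 + 1.6916) = 0.5639
  grad(y) = 1.1277, v = y - alpha*grad = 0.1819
  prox(v) = soft_thresh(0.1819, 0.6808) = 0.0
Iteration 3: beta = 0.5, y = 0.0 + 0.5*(0.0 - 0.0) = 0.0
  grad(y) = 0.0, v = y - alpha*grad = 0.0
  prox(v) = soft_thresh(0.0, 0.6808) = 0.0
Iteration 4: beta = 0.6, y = 0.0 + 0.6*(0.0 - 0.0) = 0.0
  grad(y) = 0.0, v = y - alpha*grad = 0.0
  prox(v) = soft_thresh(0.0, 0.6808) = 0.0
f(x_4) = 1*0.0^2 + 0*0.0 + 2.01*|0.0| = 0.0


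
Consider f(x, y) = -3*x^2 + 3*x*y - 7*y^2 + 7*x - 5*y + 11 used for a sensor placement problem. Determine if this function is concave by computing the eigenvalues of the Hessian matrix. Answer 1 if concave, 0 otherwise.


The Hessian of f(x,y) = -3*x^2 + 3*x*y - 7*y^2 + 7*x - 5*y + 11 is:
H = [[-6, 3], [3, -14]]
Trace = -6 - 14 = -20
Determinant = -6*-14 - (3)^2 = 75
Discriminant = (-20)^2 - 4*75 = 100.0
Eigenvalues: lambda_1 = -15.0, lambda_2 = -5.0
The function is concave.

1


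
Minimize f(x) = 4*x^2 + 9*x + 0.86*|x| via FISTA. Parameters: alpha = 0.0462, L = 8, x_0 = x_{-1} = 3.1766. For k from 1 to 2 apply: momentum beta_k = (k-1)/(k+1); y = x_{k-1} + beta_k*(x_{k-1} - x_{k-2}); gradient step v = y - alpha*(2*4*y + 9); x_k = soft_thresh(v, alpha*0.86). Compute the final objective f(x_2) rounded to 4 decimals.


FISTA on f(x) = 4*x^2 + 9*x + 0.86*|x|
L = 8, alpha = 0.0462
Iteration 1: beta = 0.0, y = 3.1766 + 0.0*(3.1766 - 3.1766) = 3.1766
  grad(y) = 34.4128, v = y - alpha*grad = 1.5867
  prox(v) = soft_thresh(1.5867, 0.0397) = 1.547
Iteration 2: beta = 0.3333, y = 1.547 + 0.3333*(1.547 - 3.1766) = 1.0038
  grad(y) = 17.0304, v = y - alpha*grad = 0.217
  prox(v) = soft_thresh(0.217, 0.0397) = 0.1773
f(x_2) = 4*0.1773^2 + 9*0.1773 + 0.86*|0.1773| = 1.8735


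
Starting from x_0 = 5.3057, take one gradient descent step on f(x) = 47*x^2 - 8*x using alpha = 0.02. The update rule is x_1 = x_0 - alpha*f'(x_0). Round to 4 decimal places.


We compute the gradient at x_0 and apply the update.
f'(x) = 94*x - 8
f'(5.3057) = 94*5.3057 - 8 = 490.7358
x_1 = 5.3057 - 0.02*490.7358 = -4.509


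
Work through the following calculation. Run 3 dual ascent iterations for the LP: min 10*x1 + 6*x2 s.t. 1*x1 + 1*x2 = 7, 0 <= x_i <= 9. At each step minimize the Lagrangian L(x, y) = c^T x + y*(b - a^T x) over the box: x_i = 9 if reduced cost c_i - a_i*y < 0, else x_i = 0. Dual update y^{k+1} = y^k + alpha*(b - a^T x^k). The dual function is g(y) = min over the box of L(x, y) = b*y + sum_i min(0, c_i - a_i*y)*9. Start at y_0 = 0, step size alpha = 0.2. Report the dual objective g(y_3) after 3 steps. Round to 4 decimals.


Dual ascent for LP: min 10*x1 + 6*x2, 1*x1 + 1*x2 = 7, 0 <= x_i <= 9
Step 1: y^k = 0.0, reduced costs: (10.0, 6.0)
  x^k = (0.0, 0.0), subgradient = b - a^T x = 7.0
  y^{k+1} = 0.0 + 0.2*7.0 = 1.4
Step 2: y^k = 1.4, reduced costs: (8.6, 4.6)
  x^k = (0.0, 0.0), subgradient = b - a^T x = 7.0
  y^{k+1} = 1.4 + 0.2*7.0 = 2.8
Step 3: y^k = 2.8, reduced costs: (7.2, 3.2)
  x^k = (0.0, 0.0), subgradient = b - a^T x = 7.0
  y^{k+1} = 2.8 + 0.2*7.0 = 4.2
Dual objective at y_3 = 4.2: reduced costs (5.8, 1.8), box minimizer x = (0.0, 0.0)
g(y_3) = b*y + (c1 - a1*y)*x1 + (c2 - a2*y)*x2 = 7*4.2 + 5.8*0.0 + 1.8*0.0 = 29.4 + 0.0 + 0.0 = 29.4


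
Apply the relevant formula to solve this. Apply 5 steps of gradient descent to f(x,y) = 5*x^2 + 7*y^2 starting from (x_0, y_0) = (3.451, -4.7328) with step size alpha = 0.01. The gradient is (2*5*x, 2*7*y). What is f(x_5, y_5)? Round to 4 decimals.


Gradient descent on f(x,y) = 5*x^2 + 7*y^2.
Starting point: (3.451, -4.7328), alpha = 0.01
Step 1: grad_x = 2*5*3.451 = 34.51, grad_y = 2*7*-4.7328 = -66.2592
  x_1 = 3.451 - 0.01*34.51 = 3.1059
  y_1 = -4.7328 - 0.01*-66.2592 = -4.0702
Step 2: grad_x = 2*5*3.1059 = 31.059, grad_y = 2*7*-4.0702 = -56.9829
  x_2 = 3.1059 - 0.01*31.059 = 2.7953
  y_2 = -4.0702 - 0.01*-56.9829 = -3.5004
Step 3: grad_x = 2*5*2.7953 = 27.9531, grad_y = 2*7*-3.5004 = -49.0053
  x_3 = 2.7953 - 0.01*27.9531 = 2.5158
  y_3 = -3.5004 - 0.01*-49.0053 = -3.0103
Step 4: grad_x = 2*5*2.5158 = 25.1578, grad_y = 2*7*-3.0103 = -42.1446
  x_4 = 2.5158 - 0.01*25.1578 = 2.2642
  y_4 = -3.0103 - 0.01*-42.1446 = -2.5889
Step 5: grad_x = 2*5*2.2642 = 22.642, grad_y = 2*7*-2.5889 = -36.2443
  x_5 = 2.2642 - 0.01*22.642 = 2.0378
  y_5 = -2.5889 - 0.01*-36.2443 = -2.2264
f(2.0378, -2.2264) = 5*2.0378^2 + 7*(-2.2264)^2 = 55.4619


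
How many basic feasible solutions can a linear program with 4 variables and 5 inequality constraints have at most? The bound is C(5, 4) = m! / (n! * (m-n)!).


Each vertex corresponds to some choice of n active constraints out of m, so the number of vertices is at most C(m, n) = m! / (n!(m-n)!).
m = 5, n = 4
Numerator: 5 * 4 * 3 * 2
Denominator: 4! = 24
C(5, 4) = 5


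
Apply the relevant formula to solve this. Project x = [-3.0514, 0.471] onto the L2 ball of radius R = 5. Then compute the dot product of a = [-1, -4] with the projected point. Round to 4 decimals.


Step 1: Compute ||x|| (intermediates to 6 decimals).
||x|| = sqrt((-3.0514)^2 + 0.471^2) = 3.087537
Step 2: Project.
Since ||x|| <= R, proj = x (no scaling needed).
proj(x) = [-3.0514, 0.471]
Step 3: Dot product.
a^T * proj(x) = -1*(-3.0514) - 4*0.471 = 1.1674


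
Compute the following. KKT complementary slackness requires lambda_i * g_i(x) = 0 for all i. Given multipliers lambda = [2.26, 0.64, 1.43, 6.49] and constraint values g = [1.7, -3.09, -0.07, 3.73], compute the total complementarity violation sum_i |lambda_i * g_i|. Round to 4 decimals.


KKT complementary slackness check:
lambda_1 * g_1 = 2.26 * 1.7 = 3.842
lambda_2 * g_2 = 0.64 * -3.09 = -1.9776
lambda_3 * g_3 = 1.43 * -0.07 = -0.1001
lambda_4 * g_4 = 6.49 * 3.73 = 24.2077
Total violation = 3.842 + 1.9776 + 0.1001 + 24.2077 = 30.1274


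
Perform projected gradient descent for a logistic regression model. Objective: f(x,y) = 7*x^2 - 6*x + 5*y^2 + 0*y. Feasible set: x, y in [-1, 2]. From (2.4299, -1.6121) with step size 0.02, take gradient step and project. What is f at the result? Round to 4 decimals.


Step 1: Compute gradient at (2.4299, -1.6121).
grad_x = 2*7*2.4299 - 6 = 28.0186
grad_y = 2*5*-1.6121 + 0 = -16.121
Step 2: Gradient step.
x_raw = 2.4299 - 0.02*28.0186 = 1.8695
y_raw = -1.6121 - 0.02*-16.121 = -1.2897
Step 3: Project onto [-1, 2].
x_proj = clip(1.8695) = 1.8695
y_proj = clip(-1.2897) = -1.0
Step 4: Evaluate f.
f(1.8695, -1.0) = 18.2488


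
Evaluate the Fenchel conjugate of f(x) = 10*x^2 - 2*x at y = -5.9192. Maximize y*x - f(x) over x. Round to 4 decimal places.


f*(y) = sup_x {y*x - a*x^2 - b*x} = sup_x {(y-b)*x - a*x^2}
FOC: (y - b) - 2a*x = 0 => x* = (y - b)/(2a)
x* = (-5.9192 + 2)/(2*10) = -0.196
f*(-5.9192) = (y-b)^2/(4a) = (-5.9192 + 2)^2/(4*10)
= 15.3601/40 = 0.384


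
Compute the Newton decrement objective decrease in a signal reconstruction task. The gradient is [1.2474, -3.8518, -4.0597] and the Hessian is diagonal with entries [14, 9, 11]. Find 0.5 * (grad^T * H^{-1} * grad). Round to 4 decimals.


Step 1: H is diagonal, so H^(-1) * g = [0.0891, -0.428, -0.3691].
Step 2: g^T H^(-1) g = sum_i g_i^2 / H_ii
  = (1.2474)^2/14 + (-3.8518)^2/9 + (-4.0597)^2/11
  = 0.1111 + 1.6485 + 1.4983 = 3.2579
Step 3: Objective decrease = 0.5 * g^T H^(-1) g = 1.629


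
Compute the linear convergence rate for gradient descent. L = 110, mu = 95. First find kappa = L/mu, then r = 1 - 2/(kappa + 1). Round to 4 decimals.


Step 1: Compute the condition number.
kappa = L/mu = 110/95 = 1.1579
Step 2: Compute the convergence rate.
r = 1 - 2/(kappa + 1) = 1 - 2*mu/(L + mu) = (L - mu)/(L + mu) = 15/205 = 0.0732


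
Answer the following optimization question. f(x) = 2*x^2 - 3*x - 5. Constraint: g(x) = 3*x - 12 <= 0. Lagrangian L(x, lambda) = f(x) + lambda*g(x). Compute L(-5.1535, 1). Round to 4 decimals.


Step 1: Evaluate f(x).
f(-5.1535) = 2*(-5.1535)^2 - 3*(-5.1535) - 5 = 63.5776
Step 2: Evaluate g(x).
g(-5.1535) = 3*-5.1535 - 12 = -27.4605
Step 3: Compute Lagrangian.
L = 63.5776 + 1*-27.4605 = 36.1171


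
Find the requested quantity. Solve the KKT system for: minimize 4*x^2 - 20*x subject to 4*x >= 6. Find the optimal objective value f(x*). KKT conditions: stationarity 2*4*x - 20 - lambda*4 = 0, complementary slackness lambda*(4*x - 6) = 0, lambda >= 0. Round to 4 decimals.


Step 1: Try lambda = 0 (constraint inactive).
Stationarity: 2*4*x - 20 = 0
x* = 20/(2*4) = 2.5
Check constraint: 4*2.5 = 10.0 >= 6 -- satisfied.
Step 2: Compute optimal value.
f(x*) = 4*2.5^2 - 20*2.5 = -25.0


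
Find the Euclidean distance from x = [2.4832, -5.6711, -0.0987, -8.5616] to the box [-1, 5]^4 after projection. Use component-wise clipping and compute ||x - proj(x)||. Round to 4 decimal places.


Project each component onto [-1, 5].
clip(2.4832) = 2.4832, clip(-5.6711) = -1.0, clip(-0.0987) = -0.0987, clip(-8.5616) = -1.0
Projection = [2.4832, -1.0, -0.0987, -1.0]
Squared diffs: [0.0, 21.8192, 0.0, 57.1778]
Distance = sqrt(78.997) = 8.888


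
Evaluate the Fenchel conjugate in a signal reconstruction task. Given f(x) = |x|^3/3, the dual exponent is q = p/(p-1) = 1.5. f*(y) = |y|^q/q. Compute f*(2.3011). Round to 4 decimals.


The conjugate exponent q satisfies 1/p + 1/q = 1.
p = 3, so q = 3/(3 - 1) = 1.5
|y|^q = 2.3011^1.5 = 3.4906
f*(2.3011) = 3.4906 / 1.5 = 2.3271


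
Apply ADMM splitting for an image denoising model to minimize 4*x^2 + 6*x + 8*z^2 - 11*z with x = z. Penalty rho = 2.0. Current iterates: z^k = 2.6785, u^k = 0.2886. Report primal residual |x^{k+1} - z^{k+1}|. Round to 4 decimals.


ADMM iteration with rho = 2.0, z^k = 2.6785, u^k = 0.2886
Step 1: x-update.
Minimize 4*x^2 + 6*x + (2.0/2)*(x - 2.6785 + 0.2886)^2
FOC: (2*4 + 2.0)*x = -6 + 2.0*(2.6785 - 0.2886)
x^{k+1} = -0.122
Step 2: z-update.
Minimize 8*z^2 - 11*z + (2.0/2)*(-0.122 - z + 0.2886)^2
FOC: (2*8 + 2.0)*z = 11 + 2.0*(-0.122 + 0.2886)
z^{k+1} = 0.6296
Step 3: u-update.
u^{k+1} = 0.2886 - 0.122 - 0.6296 = -0.463
Step 4: Primal residual = |-0.122 - 0.6296| = 0.7516


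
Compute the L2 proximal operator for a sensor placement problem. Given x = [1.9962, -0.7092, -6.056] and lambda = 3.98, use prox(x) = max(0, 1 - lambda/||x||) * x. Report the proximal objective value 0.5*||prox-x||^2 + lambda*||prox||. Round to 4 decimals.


Step 1: Compute ||x||.
||x|| = 6.4158
Step 2: Compute scaling factor.
scale = max(0, 1 - 3.98/6.4158) = 0.3797
Step 3: prox(x) = [0.7579, -0.2693, -2.2992]
||prox(x)|| = 2.4358
Step 4: Proximal objective.
0.5*||prox-x||^2 = 7.9202
lambda*||prox|| = 9.6945
Total = 17.6148


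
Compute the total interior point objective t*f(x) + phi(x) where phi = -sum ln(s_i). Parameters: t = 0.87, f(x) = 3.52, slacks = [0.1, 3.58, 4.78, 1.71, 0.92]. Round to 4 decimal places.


Step 1: Compute log-barrier.
ln values: [-2.3026, 1.2754, 1.5644, 0.5365, -0.0834]
phi = -(-2.3026 + 1.2754 + 1.5644 + 0.5365 - 0.0834) = -0.9903
Step 2: Compute augmented objective.
t*f(x) = 0.87*3.52 = 3.0624
Total = 3.0624 - 0.9903 = 2.0721


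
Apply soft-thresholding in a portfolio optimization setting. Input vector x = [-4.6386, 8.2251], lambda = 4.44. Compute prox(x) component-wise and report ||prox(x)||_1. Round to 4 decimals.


Soft-thresholding with lambda = 4.44:
prox(-4.6386) = sign(-4.6386)*max(|-4.6386| - 4.44, 0) = -0.1986
prox(8.2251) = sign(8.2251)*max(|8.2251| - 4.44, 0) = 3.7851
prox(x) = [-0.1986, 3.7851]
||prox(x)||_1 = 0.1986 + 3.7851 = 3.9837


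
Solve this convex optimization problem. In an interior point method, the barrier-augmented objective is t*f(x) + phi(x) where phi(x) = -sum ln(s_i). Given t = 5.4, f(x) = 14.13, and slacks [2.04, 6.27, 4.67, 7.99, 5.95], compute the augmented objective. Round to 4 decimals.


Step 1: Compute log-barrier.
ln values: [0.7129, 1.8358, 1.5412, 2.0782, 1.7834]
phi = -(0.7129 + 1.8358 + 1.5412 + 2.0782 + 1.7834) = -7.9515
Step 2: Compute augmented objective.
t*f(x) = 5.4*14.13 = 76.302
Total = 76.302 - 7.9515 = 68.3505


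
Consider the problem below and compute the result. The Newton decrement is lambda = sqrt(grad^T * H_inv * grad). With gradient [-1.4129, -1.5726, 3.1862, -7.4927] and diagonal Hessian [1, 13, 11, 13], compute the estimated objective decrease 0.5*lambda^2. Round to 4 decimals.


Step 1: H is diagonal, so H^(-1) * g = [-1.4129, -0.121, 0.2897, -0.5764].
Step 2: g^T H^(-1) g = sum_i g_i^2 / H_ii
  = (-1.4129)^2/1 + (-1.5726)^2/13 + (3.1862)^2/11 + (-7.4927)^2/13
  = 1.9963 + 0.1902 + 0.9229 + 4.3185 = 7.4279
Step 3: Objective decrease = 0.5 * g^T H^(-1) g = 3.714


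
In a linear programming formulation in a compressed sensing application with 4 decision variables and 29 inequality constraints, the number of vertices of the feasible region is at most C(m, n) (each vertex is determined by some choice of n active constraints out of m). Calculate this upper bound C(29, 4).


Each vertex corresponds to some choice of n active constraints out of m, so the number of vertices is at most C(m, n) = m! / (n!(m-n)!).
m = 29, n = 4
Numerator: 29 * 28 * 27 * 26
Denominator: 4! = 24
C(29, 4) = 23751


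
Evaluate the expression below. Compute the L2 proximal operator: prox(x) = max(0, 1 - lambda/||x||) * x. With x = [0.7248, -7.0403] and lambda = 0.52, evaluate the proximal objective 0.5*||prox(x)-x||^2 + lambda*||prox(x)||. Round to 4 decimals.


Step 1: Compute ||x||.
||x|| = 7.0775
Step 2: Compute scaling factor.
scale = max(0, 1 - 0.52/7.0775) = 0.9265
Step 3: prox(x) = [0.6715, -6.523]
||prox(x)|| = 6.5575
Step 4: Proximal objective.
0.5*||prox-x||^2 = 0.1352
lambda*||prox|| = 3.4099
Total = 3.5451


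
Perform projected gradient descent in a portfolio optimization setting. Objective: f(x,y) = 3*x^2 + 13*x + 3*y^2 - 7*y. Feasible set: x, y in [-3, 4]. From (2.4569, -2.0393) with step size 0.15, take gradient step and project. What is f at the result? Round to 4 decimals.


Step 1: Compute gradient at (2.4569, -2.0393).
grad_x = 2*3*2.4569 + 13 = 27.7414
grad_y = 2*3*-2.0393 - 7 = -19.2358
Step 2: Gradient step.
x_raw = 2.4569 - 0.15*27.7414 = -1.7043
y_raw = -2.0393 - 0.15*-19.2358 = 0.8461
Step 3: Project onto [-3, 4].
x_proj = clip(-1.7043) = -1.7043
y_proj = clip(0.8461) = 0.8461
Step 4: Evaluate f.
f(-1.7043, 0.8461) = -17.217


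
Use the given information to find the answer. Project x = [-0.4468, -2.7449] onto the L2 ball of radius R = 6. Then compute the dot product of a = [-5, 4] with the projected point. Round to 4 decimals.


Step 1: Compute ||x|| (intermediates to 6 decimals).
||x|| = sqrt((-0.4468)^2 + (-2.7449)^2) = 2.781026
Step 2: Project.
Since ||x|| <= R, proj = x (no scaling needed).
proj(x) = [-0.4468, -2.7449]
Step 3: Dot product.
a^T * proj(x) = -5*(-0.4468) + 4*(-2.7449) = -8.7456


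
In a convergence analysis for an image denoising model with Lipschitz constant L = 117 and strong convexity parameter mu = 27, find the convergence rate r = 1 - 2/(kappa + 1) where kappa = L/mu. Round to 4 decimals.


Step 1: Compute the condition number.
kappa = L/mu = 117/27 = 4.3333
Step 2: Compute the convergence rate.
r = 1 - 2/(kappa + 1) = 1 - 2*mu/(L + mu) = (L - mu)/(L + mu) = 90/144 = 0.625


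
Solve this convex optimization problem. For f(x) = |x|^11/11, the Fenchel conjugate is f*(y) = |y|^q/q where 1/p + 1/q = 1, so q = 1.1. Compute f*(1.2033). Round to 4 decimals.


The conjugate exponent q satisfies 1/p + 1/q = 1.
p = 11, so q = 11/(11 - 1) = 1.1
|y|^q = 1.2033^1.1 = 1.2258
f*(1.2033) = 1.2258 / 1.1 = 1.1143


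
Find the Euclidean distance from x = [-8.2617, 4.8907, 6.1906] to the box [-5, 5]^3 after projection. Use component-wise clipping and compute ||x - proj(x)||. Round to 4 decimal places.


Project each component onto [-5, 5].
clip(-8.2617) = -5.0, clip(4.8907) = 4.8907, clip(6.1906) = 5.0
Projection = [-5.0, 4.8907, 5.0]
Squared diffs: [10.6387, 0.0, 1.4175]
Distance = sqrt(12.0562) = 3.4722


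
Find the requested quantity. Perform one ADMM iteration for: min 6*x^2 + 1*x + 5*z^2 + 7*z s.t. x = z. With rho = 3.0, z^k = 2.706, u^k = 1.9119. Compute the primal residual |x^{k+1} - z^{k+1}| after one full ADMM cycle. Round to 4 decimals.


ADMM iteration with rho = 3.0, z^k = 2.706, u^k = 1.9119
Step 1: x-update.
Minimize 6*x^2 + 1*x + (3.0/2)*(x - 2.706 + 1.9119)^2
FOC: (2*6 + 3.0)*x = -1 + 3.0*(2.706 - 1.9119)
x^{k+1} = 0.0922
Step 2: z-update.
Minimize 5*z^2 + 7*z + (3.0/2)*(0.0922 - z + 1.9119)^2
FOC: (2*5 + 3.0)*z = -7 + 3.0*(0.0922 + 1.9119)
z^{k+1} = -0.076
Step 3: u-update.
u^{k+1} = 1.9119 + 0.0922 + 0.076 = 2.08
Step 4: Primal residual = |0.0922 + 0.076| = 0.1681


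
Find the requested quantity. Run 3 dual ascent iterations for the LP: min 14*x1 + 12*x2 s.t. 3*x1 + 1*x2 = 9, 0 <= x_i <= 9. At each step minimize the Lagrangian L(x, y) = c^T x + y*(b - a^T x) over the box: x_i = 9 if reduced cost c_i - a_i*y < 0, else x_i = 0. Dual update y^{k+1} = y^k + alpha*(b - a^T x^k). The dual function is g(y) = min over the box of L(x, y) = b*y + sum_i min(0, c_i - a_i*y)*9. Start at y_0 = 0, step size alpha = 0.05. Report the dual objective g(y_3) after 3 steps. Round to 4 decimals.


Dual ascent for LP: min 14*x1 + 12*x2, 3*x1 + 1*x2 = 9, 0 <= x_i <= 9
Step 1: y^k = 0.0, reduced costs: (14.0, 12.0)
  x^k = (0.0, 0.0), subgradient = b - a^T x = 9.0
  y^{k+1} = 0.0 + 0.05*9.0 = 0.45
Step 2: y^k = 0.45, reduced costs: (12.65, 11.55)
  x^k = (0.0, 0.0), subgradient = b - a^T x = 9.0
  y^{k+1} = 0.45 + 0.05*9.0 = 0.9
Step 3: y^k = 0.9, reduced costs: (11.3, 11.1)
  x^k = (0.0, 0.0), subgradient = b - a^T x = 9.0
  y^{k+1} = 0.9 + 0.05*9.0 = 1.35
Dual objective at y_3 = 1.35: reduced costs (9.95, 10.65), box minimizer x = (0.0, 0.0)
g(y_3) = b*y + (c1 - a1*y)*x1 + (c2 - a2*y)*x2 = 9*1.35 + 9.95*0.0 + 10.65*0.0 = 12.15 + 0.0 + 0.0 = 12.15


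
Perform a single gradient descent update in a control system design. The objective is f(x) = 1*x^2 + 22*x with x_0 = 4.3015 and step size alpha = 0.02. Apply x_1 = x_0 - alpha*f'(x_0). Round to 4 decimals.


We compute the gradient at x_0 and apply the update.
f'(x) = 2*x + 22
f'(4.3015) = 2*4.3015 + 22 = 30.603
x_1 = 4.3015 - 0.02*30.603 = 3.6894


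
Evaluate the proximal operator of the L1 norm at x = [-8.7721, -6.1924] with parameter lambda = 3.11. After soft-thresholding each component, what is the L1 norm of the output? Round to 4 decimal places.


Soft-thresholding with lambda = 3.11:
prox(-8.7721) = sign(-8.7721)*max(|-8.7721| - 3.11, 0) = -5.6621
prox(-6.1924) = sign(-6.1924)*max(|-6.1924| - 3.11, 0) = -3.0824
prox(x) = [-5.6621, -3.0824]
||prox(x)||_1 = 5.6621 + 3.0824 = 8.7445


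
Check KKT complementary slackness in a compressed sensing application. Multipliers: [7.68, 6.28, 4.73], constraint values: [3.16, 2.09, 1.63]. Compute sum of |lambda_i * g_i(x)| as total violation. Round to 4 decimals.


KKT complementary slackness check:
lambda_1 * g_1 = 7.68 * 3.16 = 24.2688
lambda_2 * g_2 = 6.28 * 2.09 = 13.1252
lambda_3 * g_3 = 4.73 * 1.63 = 7.7099
Total violation = 24.2688 + 13.1252 + 7.7099 = 45.1039


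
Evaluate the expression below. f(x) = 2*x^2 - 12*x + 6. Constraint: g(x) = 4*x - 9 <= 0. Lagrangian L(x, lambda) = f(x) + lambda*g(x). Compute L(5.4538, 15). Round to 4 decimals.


Step 1: Evaluate f(x).
f(5.4538) = 2*5.4538^2 - 12*5.4538 + 6 = 0.0423
Step 2: Evaluate g(x).
g(5.4538) = 4*5.4538 - 9 = 12.8152
Step 3: Compute Lagrangian.
L = 0.0423 + 15*12.8152 = 192.2703


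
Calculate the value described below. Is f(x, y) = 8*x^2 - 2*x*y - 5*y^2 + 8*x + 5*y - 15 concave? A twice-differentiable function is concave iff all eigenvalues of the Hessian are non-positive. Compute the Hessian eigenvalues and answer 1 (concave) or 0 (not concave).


The Hessian of f(x,y) = 8*x^2 - 2*x*y - 5*y^2 + 8*x + 5*y - 15 is:
H = [[16, -2], [-2, -10]]
Trace = 16 - 10 = 6
Determinant = 16*-10 - (-2)^2 = -164
Discriminant = (6)^2 - 4*-164 = 692.0
Eigenvalues: lambda_1 = -10.1529, lambda_2 = 16.1529
The function is not concave.

0


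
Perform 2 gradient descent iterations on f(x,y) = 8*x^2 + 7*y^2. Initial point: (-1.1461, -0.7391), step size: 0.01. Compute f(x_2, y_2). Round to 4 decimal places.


Gradient descent on f(x,y) = 8*x^2 + 7*y^2.
Starting point: (-1.1461, -0.7391), alpha = 0.01
Step 1: grad_x = 2*8*-1.1461 = -18.3376, grad_y = 2*7*-0.7391 = -10.3474
  x_1 = -1.1461 - 0.01*-18.3376 = -0.9627
  y_1 = -0.7391 - 0.01*-10.3474 = -0.6356
Step 2: grad_x = 2*8*-0.9627 = -15.4036, grad_y = 2*7*-0.6356 = -8.8988
  x_2 = -0.9627 - 0.01*-15.4036 = -0.8087
  y_2 = -0.6356 - 0.01*-8.8988 = -0.5466
f(-0.8087, -0.5466) = 8*(-0.8087)^2 + 7*(-0.5466)^2 = 7.3235


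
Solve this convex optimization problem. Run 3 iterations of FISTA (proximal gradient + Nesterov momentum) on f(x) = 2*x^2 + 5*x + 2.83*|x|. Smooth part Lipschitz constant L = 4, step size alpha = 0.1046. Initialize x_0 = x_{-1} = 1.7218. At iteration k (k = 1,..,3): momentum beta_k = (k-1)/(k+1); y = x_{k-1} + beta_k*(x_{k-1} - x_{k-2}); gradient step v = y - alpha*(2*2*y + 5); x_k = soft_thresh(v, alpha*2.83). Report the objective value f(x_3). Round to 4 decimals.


FISTA on f(x) = 2*x^2 + 5*x + 2.83*|x|
L = 4, alpha = 0.1046
Iteration 1: beta = 0.0, y = 1.7218 + 0.0*(1.7218 - 1.7218) = 1.7218
  grad(y) = 11.8872, v = y - alpha*grad = 0.4784
  prox(v) = soft_thresh(0.4784, 0.296) = 0.1824
Iteration 2: beta = 0.3333, y = 0.1824 + 0.3333*(0.1824 - 1.7218) = -0.3308
  grad(y) = 3.677, v = y - alpha*grad = -0.7154
  prox(v) = soft_thresh(-0.7154, 0.296) = -0.4194
Iteration 3: beta = 0.5, y = -0.4194 + 0.5*(-0.4194 - 0.1824) = -0.7202
  grad(y) = 2.1191, v = y - alpha*grad = -0.9419
  prox(v) = soft_thresh(-0.9419, 0.296) = -0.6459
f(x_3) = 2*(-0.6459)^2 + 5*(-0.6459) + 2.83*|-0.6459| = -0.5672


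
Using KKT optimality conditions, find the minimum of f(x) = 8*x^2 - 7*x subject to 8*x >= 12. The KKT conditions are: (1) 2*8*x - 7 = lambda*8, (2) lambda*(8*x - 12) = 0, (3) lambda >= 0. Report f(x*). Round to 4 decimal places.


Step 1: Try lambda = 0 (constraint inactive).
x_unc = 7/(2*8) = 0.4375
Check: 8*0.4375 = 3.5 < 12 -- violated!
Step 2: Constraint must be active: 8*x = 12
x* = 12/8 = 1.5
lambda = (2*8*1.5 - 7)/8 = 2.125
Step 3: Compute optimal value.
f(x*) = 8*1.5^2 - 7*1.5 = 7.5


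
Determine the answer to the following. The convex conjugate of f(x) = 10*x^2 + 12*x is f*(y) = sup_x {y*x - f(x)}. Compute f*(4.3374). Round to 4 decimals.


f*(y) = sup_x {y*x - a*x^2 - b*x} = sup_x {(y-b)*x - a*x^2}
FOC: (y - b) - 2a*x = 0 => x* = (y - b)/(2a)
x* = (4.3374 - 12)/(2*10) = -0.3831
f*(4.3374) = (y-b)^2/(4a) = (4.3374 - 12)^2/(4*10)
= 58.7154/40 = 1.4679


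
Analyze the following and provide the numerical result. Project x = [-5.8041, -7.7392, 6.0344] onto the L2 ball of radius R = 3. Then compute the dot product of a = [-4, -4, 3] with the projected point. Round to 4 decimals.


Step 1: Compute ||x|| (intermediates to 6 decimals).
||x|| = sqrt((-5.8041)^2 + (-7.7392)^2 + 6.0344^2) = 11.401613
Step 2: Project.
Since ||x|| > R, scale = R/||x|| = 3/11.401613 = 0.263121, proj(x) = scale * x
proj(x) = [-1.527181, -2.036346, 1.587777]
Step 3: Dot product.
a^T * proj(x) = -4*(-1.527181) - 4*(-2.036346) + 3*1.587777 = 19.0174


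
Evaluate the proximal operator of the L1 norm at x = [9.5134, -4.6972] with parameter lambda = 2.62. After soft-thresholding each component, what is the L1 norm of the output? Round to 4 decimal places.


Soft-thresholding with lambda = 2.62:
prox(9.5134) = sign(9.5134)*max(|9.5134| - 2.62, 0) = 6.8934
prox(-4.6972) = sign(-4.6972)*max(|-4.6972| - 2.62, 0) = -2.0772
prox(x) = [6.8934, -2.0772]
||prox(x)||_1 = 6.8934 + 2.0772 = 8.9706


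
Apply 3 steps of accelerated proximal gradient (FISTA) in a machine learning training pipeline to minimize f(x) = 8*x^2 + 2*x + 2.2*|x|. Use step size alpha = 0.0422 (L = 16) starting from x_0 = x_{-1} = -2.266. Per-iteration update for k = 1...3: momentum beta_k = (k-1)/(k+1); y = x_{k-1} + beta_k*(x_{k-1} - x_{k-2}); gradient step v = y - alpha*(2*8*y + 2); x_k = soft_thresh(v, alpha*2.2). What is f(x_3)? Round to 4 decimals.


FISTA on f(x) = 8*x^2 + 2*x + 2.2*|x|
L = 16, alpha = 0.0422
Iteration 1: beta = 0.0, y = -2.266 + 0.0*(-2.266 + 2.266) = -2.266
  grad(y) = -34.256, v = y - alpha*grad = -0.8204
  prox(v) = soft_thresh(-0.8204, 0.0928) = -0.7276
Iteration 2: beta = 0.3333, y = -0.7276 + 0.3333*(-0.7276 + 2.266) = -0.2147
  grad(y) = -1.4359, v = y - alpha*grad = -0.1541
  prox(v) = soft_thresh(-0.1541, 0.0928) = -0.0613
Iteration 3: beta = 0.5, y = -0.0613 + 0.5*(-0.0613 + 0.7276) = 0.2718
  grad(y) = 6.3491, v = y - alpha*grad = 0.0039
  prox(v) = soft_thresh(0.0039, 0.0928) = 0.0
f(x_3) = 8*0.0^2 + 2*0.0 + 2.2*|0.0| = 0.0


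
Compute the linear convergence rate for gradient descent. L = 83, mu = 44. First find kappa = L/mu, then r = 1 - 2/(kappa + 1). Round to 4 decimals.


Step 1: Compute the condition number.
kappa = L/mu = 83/44 = 1.8864
Step 2: Compute the convergence rate.
r = 1 - 2/(kappa + 1) = 1 - 2*mu/(L + mu) = (L - mu)/(L + mu) = 39/127 = 0.3071


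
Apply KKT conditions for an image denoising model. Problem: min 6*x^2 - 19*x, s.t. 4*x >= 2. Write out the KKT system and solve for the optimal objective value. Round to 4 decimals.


Step 1: Try lambda = 0 (constraint inactive).
Stationarity: 2*6*x - 19 = 0
x* = 19/(2*6) = 19/12 = 1.5833 (rounded; the exact value 19/12 is used below)
Check constraint: 4*1.5833 = 6.3332 >= 2 -- satisfied.
Step 2: Compute optimal value.
f(x*) = 6*(19/12)^2 - 19*(19/12) = -15.0417


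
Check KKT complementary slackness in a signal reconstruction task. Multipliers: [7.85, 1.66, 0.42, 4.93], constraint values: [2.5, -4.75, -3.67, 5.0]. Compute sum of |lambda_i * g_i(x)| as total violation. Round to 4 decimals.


KKT complementary slackness check:
lambda_1 * g_1 = 7.85 * 2.5 = 19.625
lambda_2 * g_2 = 1.66 * -4.75 = -7.885
lambda_3 * g_3 = 0.42 * -3.67 = -1.5414
lambda_4 * g_4 = 4.93 * 5.0 = 24.65
Total violation = 19.625 + 7.885 + 1.5414 + 24.65 = 53.7014
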